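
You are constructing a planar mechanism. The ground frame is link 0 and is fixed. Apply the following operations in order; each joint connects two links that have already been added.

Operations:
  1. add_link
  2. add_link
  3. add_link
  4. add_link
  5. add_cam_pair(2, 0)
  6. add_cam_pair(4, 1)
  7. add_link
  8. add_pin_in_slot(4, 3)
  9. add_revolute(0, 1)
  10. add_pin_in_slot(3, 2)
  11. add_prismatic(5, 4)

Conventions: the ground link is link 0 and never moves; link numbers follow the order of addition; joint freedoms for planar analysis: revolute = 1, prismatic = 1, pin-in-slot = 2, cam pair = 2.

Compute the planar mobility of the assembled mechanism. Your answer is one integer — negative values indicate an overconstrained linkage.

(L,J1,J2)=(1,0,0); link0 fixed
link1: (2,0,0)
link2: (3,0,0)
link3: (4,0,0)
link4: (5,0,0)
C 2-0 [J2]: (5,0,1)
C 4-1 [J2]: (5,0,2)
link5: (6,0,2)
PS 4-3 [J2]: (6,0,3)
R 0-1 [J1]: (6,1,3)
PS 3-2 [J2]: (6,1,4)
P 5-4 [J1]: (6,2,4)
Grübler: 3·5 − 2·2 − 4 = 7

M = 7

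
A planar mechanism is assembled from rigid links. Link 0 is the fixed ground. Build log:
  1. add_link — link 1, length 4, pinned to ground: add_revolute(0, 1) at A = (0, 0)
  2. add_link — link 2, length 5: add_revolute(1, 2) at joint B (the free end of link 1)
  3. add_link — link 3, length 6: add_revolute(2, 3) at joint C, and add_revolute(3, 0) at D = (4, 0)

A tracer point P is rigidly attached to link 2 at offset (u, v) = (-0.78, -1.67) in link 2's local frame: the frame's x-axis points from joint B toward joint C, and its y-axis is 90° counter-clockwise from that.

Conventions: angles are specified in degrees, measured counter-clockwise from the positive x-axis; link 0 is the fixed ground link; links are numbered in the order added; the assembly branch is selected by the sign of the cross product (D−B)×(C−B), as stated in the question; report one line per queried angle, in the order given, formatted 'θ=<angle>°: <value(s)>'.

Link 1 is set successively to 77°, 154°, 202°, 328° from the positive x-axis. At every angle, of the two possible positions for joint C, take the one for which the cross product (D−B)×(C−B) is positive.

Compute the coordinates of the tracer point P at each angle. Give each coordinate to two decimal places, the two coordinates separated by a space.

A=(0,0), D=(4.00,0)
θ=77°: B = A + 4.00·(cos77°, sin77°) = (0.8998, 3.8975)
θ=77°: |BD| = 4.9801
θ=77°: circle(B,5.00) ∩ circle(D,6.00): a=1.3857, h=4.8042
θ=77°:   candidates: C₊=(5.5222,5.8037) cross=23.925; C₋=(-1.9974,-0.1776) cross=-23.925
θ=77°:   branch + wants cross > 0 → take C=(5.5222,5.8037) (cross=23.925)
θ=77°: ex = (C−B)/|BC| = (0.9245,0.3812); ey = (-0.3812,0.9245)
θ=77°: P = B + -0.78·ex + -1.67·ey = (0.8154,2.0562)
θ=154°: B = A + 4.00·(cos154°, sin154°) = (-3.5952, 1.7535)
θ=154°: |BD| = 7.7950
θ=154°: circle(B,5.00) ∩ circle(D,6.00): a=3.1919, h=3.8486
θ=154°:   candidates: C₊=(0.3807,4.7854) cross=30.000; C₋=(-1.3508,-2.7145) cross=-30.000
θ=154°:   branch + wants cross > 0 → take C=(0.3807,4.7854) (cross=30.000)
θ=154°: ex = (C−B)/|BC| = (0.7952,0.6064); ey = (-0.6064,0.7952)
θ=154°: P = B + -0.78·ex + -1.67·ey = (-3.2027,-0.0474)
θ=202°: B = A + 4.00·(cos202°, sin202°) = (-3.7087, -1.4984)
θ=202°: |BD| = 7.8530
θ=202°: circle(B,5.00) ∩ circle(D,6.00): a=3.2261, h=3.8199
θ=202°:   candidates: C₊=(-1.2707,2.8669) cross=29.998; C₋=(0.1870,-4.6326) cross=-29.998
θ=202°:   branch + wants cross > 0 → take C=(-1.2707,2.8669) (cross=29.998)
θ=202°: ex = (C−B)/|BC| = (0.4876,0.8731); ey = (-0.8731,0.4876)
θ=202°: P = B + -0.78·ex + -1.67·ey = (-2.6310,-2.9937)
θ=328°: B = A + 4.00·(cos328°, sin328°) = (3.3922, -2.1197)
θ=328°: |BD| = 2.2051
θ=328°: circle(B,5.00) ∩ circle(D,6.00): a=-1.3917, h=4.8024
θ=328°:   candidates: C₊=(-1.6078,-2.1337) cross=10.590; C₋=(7.6250,-4.7812) cross=-10.590
θ=328°:   branch + wants cross > 0 → take C=(-1.6078,-2.1337) (cross=10.590)
θ=328°: ex = (C−B)/|BC| = (-1.0000,-0.0028); ey = (0.0028,-1.0000)
θ=328°: P = B + -0.78·ex + -1.67·ey = (4.1675,-0.4475)

θ=77°: 0.82 2.06
θ=154°: -3.20 -0.05
θ=202°: -2.63 -2.99
θ=328°: 4.17 -0.45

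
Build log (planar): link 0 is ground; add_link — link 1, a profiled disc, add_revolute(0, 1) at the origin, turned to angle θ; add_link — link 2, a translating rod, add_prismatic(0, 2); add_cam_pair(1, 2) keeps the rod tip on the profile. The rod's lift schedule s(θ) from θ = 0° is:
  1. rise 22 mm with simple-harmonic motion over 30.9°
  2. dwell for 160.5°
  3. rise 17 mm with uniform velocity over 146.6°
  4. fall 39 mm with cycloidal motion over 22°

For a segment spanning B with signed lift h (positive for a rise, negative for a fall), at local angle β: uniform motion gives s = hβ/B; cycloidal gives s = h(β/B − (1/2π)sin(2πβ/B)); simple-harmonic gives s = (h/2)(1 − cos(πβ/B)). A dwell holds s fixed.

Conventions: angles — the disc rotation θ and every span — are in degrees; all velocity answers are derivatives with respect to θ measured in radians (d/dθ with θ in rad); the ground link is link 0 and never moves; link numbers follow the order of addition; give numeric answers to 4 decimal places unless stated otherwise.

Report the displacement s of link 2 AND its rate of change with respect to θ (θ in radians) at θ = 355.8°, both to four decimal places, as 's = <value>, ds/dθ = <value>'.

seg 1 [0°–30.9°] simple-harmonic, h=22: full span → s += 22 → s = 22.0000
seg 2 [30.9°–191.4°] dwell: s stays 22.0000
seg 3 [191.4°–338°] uniform, h=17: full span → s += 17 → s = 39.0000
seg 4 [338°–360°] cycloidal, h=-39: θ=355.8° here. β=17.8, B=22. -39·(0.8091 − sin(2π·0.8091)/(2π)) = -37.3387 → s = 1.6613
velocity in seg [338°–360°] (cycloidal), θ in radians: β = 17.8° = 0.3107 rad, B = 22° = 0.3840 rad; ds/dθ = (h/B)(1 − cos(2πβ/B)) = ((-39)/0.3840)(1 − cos(2π·0.8091)) = -64.719488 mm/rad

s = 1.6613, ds/dθ = -64.7195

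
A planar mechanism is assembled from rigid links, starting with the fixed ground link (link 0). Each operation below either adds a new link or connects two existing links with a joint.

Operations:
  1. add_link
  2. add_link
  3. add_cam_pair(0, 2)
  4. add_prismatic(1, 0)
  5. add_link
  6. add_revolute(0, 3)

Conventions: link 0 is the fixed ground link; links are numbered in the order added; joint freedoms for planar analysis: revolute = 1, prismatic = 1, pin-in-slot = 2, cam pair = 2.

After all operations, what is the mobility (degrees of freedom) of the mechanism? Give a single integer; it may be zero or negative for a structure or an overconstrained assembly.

(L,J1,J2)=(1,0,0); link0 fixed
link1: (2,0,0)
link2: (3,0,0)
C 0-2 [J2]: (3,0,1)
P 1-0 [J1]: (3,1,1)
link3: (4,1,1)
R 0-3 [J1]: (4,2,1)
Grübler: 3·3 − 2·2 − 1 = 4

M = 4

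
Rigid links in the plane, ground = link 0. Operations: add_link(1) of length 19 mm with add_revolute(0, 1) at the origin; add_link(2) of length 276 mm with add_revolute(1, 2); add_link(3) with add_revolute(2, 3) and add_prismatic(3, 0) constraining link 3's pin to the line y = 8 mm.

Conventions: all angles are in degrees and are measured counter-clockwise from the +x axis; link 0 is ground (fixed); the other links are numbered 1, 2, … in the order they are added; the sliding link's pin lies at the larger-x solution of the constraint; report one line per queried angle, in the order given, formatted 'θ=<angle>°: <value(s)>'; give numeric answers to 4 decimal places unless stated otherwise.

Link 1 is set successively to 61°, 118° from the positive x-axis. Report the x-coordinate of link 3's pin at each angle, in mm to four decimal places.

geometry: r = 19 mm, L = 276 mm, e = 8 mm
θ=61°: crank pin P = (r cos θ, r sin θ) = (9.211383, 16.617774)
θ=61°: h = r sin θ − e = 16.617774 − 8 = 8.617774
θ=61°: x = r cos θ + √(L² − h²) = 9.211383 + 275.865427 = 285.076810
θ=118°: crank pin P = (r cos θ, r sin θ) = (-8.919960, 16.776004)
θ=118°: h = r sin θ − e = 16.776004 − 8 = 8.776004
θ=118°: x = r cos θ + √(L² − h²) = -8.919960 + 275.860439 = 266.940479

θ=61°: 285.0768
θ=118°: 266.9405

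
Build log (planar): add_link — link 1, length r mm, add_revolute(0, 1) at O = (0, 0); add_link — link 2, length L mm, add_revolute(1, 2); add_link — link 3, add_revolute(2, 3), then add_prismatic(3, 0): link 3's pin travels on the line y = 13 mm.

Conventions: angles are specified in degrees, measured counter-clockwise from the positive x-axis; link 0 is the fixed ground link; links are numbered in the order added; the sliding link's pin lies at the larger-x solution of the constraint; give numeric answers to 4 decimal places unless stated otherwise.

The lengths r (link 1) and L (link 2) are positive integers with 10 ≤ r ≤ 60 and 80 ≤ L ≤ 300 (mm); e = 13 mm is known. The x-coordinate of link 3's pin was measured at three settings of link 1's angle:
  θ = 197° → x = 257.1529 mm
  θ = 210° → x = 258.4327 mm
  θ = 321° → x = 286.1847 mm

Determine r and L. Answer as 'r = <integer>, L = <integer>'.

constraint per measurement: (x − r cos θ)² + (r sin θ − e)² = L²
subtracting the θ₁ and θ₂ equations cancels the r² and L² terms:
r = (x₁² − x₂²) / (2[(x₁cos θ₁ + e sin θ₁) − (x₂cos θ₂ + e sin θ₂)]) = 16.9993 → r = 17
L² = (x₁ − r cos θ₁)² + (r sin θ₁ − e)² = 75076.0047 → L = 274.0000 → L = 274
check at θ₃=321°: x = 286.1847 (printed 286.1847) ✓

r = 17, L = 274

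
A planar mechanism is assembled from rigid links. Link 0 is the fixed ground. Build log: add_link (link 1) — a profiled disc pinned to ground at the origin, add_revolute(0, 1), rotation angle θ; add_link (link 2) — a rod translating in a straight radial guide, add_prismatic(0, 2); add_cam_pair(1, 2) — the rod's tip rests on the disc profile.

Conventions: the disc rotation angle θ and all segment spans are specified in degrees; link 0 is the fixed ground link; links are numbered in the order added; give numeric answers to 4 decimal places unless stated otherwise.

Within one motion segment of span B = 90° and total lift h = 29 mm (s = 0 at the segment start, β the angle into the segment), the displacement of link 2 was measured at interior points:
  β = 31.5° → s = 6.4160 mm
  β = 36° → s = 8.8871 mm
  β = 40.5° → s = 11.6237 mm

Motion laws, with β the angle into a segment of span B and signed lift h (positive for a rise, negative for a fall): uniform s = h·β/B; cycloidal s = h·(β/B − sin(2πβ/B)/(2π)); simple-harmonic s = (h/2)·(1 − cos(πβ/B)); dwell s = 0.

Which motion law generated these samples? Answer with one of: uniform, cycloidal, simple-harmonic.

candidates at β/B = r: uniform s = h·r (linear in β); cycloidal s = h·(r − sin(2πr)/(2π)); simple-harmonic s = (h/2)(1 − cos(πr))
β=31.5°: printed 6.4160 | uniform 10.1500, cycloidal 6.4160, simple-harmonic 7.9171
β=36°: printed 8.8871 | uniform 11.6000, cycloidal 8.8871, simple-harmonic 10.0193
β=40.5°: printed 11.6237 | uniform 13.0500, cycloidal 11.6237, simple-harmonic 12.2317
only one law matches every sample → cycloidal

cycloidal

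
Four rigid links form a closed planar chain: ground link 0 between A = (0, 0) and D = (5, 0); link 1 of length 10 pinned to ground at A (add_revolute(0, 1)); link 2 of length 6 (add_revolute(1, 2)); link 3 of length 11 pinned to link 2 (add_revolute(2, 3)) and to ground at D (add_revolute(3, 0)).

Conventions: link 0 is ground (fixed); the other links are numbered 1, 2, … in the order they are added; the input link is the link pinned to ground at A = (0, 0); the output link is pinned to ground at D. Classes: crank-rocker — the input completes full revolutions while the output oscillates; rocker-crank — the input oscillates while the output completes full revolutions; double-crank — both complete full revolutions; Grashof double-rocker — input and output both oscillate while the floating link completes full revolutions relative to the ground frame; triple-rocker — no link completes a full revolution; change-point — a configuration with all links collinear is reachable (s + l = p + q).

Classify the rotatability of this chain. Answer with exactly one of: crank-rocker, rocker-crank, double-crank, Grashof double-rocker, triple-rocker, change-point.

lengths: ground=5, input=10, coupler=6, output=11
sorted: s=5 (shortest), l=11 (longest), p+q=16
s + l = 16 vs p + q = 16
s + l = p + q → change-point (collinear configuration reachable)

change-point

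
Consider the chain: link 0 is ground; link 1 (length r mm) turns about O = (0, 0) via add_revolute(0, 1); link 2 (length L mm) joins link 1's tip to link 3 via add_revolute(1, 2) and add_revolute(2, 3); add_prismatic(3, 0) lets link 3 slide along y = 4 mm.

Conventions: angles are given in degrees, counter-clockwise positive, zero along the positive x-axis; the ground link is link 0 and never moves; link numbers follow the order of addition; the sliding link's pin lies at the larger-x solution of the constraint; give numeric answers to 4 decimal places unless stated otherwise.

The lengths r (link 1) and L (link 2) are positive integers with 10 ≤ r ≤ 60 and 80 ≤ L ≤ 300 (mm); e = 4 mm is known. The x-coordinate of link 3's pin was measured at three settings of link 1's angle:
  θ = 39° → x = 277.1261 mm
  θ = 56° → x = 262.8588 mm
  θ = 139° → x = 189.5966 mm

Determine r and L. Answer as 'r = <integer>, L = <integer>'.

constraint per measurement: (x − r cos θ)² + (r sin θ − e)² = L²
subtracting the θ₁ and θ₂ equations cancels the r² and L² terms:
r = (x₁² − x₂²) / (2[(x₁cos θ₁ + e sin θ₁) − (x₂cos θ₂ + e sin θ₂)]) = 57.0002 → r = 57
L² = (x₁ − r cos θ₁)² + (r sin θ₁ − e)² = 55225.0182 → L = 235.0000 → L = 235
check at θ₃=139°: x = 189.5966 (printed 189.5966) ✓

r = 57, L = 235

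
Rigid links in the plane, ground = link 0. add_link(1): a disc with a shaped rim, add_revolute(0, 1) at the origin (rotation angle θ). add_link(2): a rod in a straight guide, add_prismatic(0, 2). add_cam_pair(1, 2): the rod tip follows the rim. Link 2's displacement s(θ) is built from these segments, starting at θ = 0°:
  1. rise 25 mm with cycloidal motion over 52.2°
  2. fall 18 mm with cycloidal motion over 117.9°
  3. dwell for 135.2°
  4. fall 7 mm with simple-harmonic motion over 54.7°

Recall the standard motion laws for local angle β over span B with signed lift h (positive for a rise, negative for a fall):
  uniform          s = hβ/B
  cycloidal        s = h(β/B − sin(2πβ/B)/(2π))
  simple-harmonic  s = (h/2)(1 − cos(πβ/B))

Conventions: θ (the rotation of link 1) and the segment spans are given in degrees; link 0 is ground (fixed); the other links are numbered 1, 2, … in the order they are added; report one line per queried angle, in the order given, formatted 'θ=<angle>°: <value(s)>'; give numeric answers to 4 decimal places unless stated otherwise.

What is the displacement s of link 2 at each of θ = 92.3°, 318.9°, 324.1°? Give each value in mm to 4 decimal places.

segment 1 (0° to 52.2°, cycloidal, h = 25) is passed completely: s = 0.0000 + (25) = 25.0000
θ = 92.3° falls in segment 2 (52.2° to 170.1°, cycloidal, h = -18): β = 92.3 − 52.2 = 40.1°, B = 117.9°; Δs = -18·(0.3401 − sin(2π·0.3401)/(2π)) = -3.7045; s = 25.0000 − 3.7045 = 21.2955
segment 2 (52.2° to 170.1°, cycloidal, h = -18) is passed completely: s = 25.0000 + (-18) = 7.0000
segment 3 (170.1° to 305.3°, dwell): s unchanged at 7.0000
θ = 318.9° falls in segment 4 (305.3° to 360°, simple-harmonic, h = -7): β = 318.9 − 305.3 = 13.6°, B = 54.7°; Δs = -7/2·(1 − cos(π·0.2486)) = -1.0145; s = 7.0000 − 1.0145 = 5.9855
θ = 324.1° falls in segment 4 (305.3° to 360°, simple-harmonic, h = -7): β = 324.1 − 305.3 = 18.8°, B = 54.7°; Δs = -7/2·(1 − cos(π·0.3437)) = -1.8496; s = 7.0000 − 1.8496 = 5.1504

θ=92.3°: 21.2955
θ=318.9°: 5.9855
θ=324.1°: 5.1504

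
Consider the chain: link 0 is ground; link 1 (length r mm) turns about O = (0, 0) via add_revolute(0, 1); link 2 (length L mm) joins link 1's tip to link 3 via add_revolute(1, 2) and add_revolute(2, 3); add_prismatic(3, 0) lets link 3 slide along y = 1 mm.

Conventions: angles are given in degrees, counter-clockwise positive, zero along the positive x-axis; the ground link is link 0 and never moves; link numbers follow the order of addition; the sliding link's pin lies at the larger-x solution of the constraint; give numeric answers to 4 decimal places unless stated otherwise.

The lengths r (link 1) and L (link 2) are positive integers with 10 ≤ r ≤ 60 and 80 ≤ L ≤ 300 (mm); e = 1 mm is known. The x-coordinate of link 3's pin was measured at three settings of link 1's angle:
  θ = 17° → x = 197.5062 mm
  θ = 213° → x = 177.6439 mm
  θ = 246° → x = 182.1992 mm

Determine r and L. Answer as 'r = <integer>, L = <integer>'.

constraint per measurement: (x − r cos θ)² + (r sin θ − e)² = L²
subtracting the θ₁ and θ₂ equations cancels the r² and L² terms:
r = (x₁² − x₂²) / (2[(x₁cos θ₁ + e sin θ₁) − (x₂cos θ₂ + e sin θ₂)]) = 11.0000 → r = 11
L² = (x₁ − r cos θ₁)² + (r sin θ₁ − e)² = 34968.9923 → L = 187.0000 → L = 187
check at θ₃=246°: x = 182.1992 (printed 182.1992) ✓

r = 11, L = 187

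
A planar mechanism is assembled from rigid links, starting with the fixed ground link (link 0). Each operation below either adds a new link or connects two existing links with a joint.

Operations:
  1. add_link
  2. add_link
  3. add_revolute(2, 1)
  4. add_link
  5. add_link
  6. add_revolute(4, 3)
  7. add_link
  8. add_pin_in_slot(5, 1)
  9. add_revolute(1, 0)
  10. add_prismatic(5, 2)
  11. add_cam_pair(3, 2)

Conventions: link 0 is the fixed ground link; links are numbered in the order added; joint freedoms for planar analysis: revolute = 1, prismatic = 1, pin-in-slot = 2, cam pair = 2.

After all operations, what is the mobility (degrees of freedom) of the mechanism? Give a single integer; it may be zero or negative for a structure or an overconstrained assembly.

L=1 J1=0 J2=0
add link → L=2 J1=0 J2=0
add link → L=3 J1=0 J2=0
R@2,1 dof=1 J1 → L=3 J1=1 J2=0
add link → L=4 J1=1 J2=0
add link → L=5 J1=1 J2=0
R@4,3 dof=1 J1 → L=5 J1=2 J2=0
add link → L=6 J1=2 J2=0
PS@5,1 dof=2 J2 → L=6 J1=2 J2=1
R@1,0 dof=1 J1 → L=6 J1=3 J2=1
P@5,2 dof=1 J1 → L=6 J1=4 J2=1
C@3,2 dof=2 J2 → L=6 J1=4 J2=2
M=3(L−1)−2J1−J2=3·5−2·4−2=5

M = 5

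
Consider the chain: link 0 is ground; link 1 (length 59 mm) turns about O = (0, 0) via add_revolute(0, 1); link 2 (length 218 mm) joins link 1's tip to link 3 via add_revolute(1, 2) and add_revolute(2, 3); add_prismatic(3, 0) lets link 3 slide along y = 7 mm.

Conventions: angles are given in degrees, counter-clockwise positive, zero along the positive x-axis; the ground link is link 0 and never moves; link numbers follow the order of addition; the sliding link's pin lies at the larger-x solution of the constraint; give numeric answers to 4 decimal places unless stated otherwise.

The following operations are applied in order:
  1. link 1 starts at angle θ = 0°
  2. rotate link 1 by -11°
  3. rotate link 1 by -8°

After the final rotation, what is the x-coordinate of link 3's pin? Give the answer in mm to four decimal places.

geometry: r = 59 mm, L = 218 mm, e = 7 mm; θ starts at 0°
rotate link 1 by -11°: θ ← 0° -11° = -11°
rotate link 1 by -8°: θ ← -11° -8° = -19°
crank pin P = (r cos θ, r sin θ) = (55.785596, -19.208521)
h = r sin θ − e = -19.208521 − 7 = -26.208521
x = r cos θ + √(L² − h²) = 55.785596 + 216.418838 = 272.204434

272.2044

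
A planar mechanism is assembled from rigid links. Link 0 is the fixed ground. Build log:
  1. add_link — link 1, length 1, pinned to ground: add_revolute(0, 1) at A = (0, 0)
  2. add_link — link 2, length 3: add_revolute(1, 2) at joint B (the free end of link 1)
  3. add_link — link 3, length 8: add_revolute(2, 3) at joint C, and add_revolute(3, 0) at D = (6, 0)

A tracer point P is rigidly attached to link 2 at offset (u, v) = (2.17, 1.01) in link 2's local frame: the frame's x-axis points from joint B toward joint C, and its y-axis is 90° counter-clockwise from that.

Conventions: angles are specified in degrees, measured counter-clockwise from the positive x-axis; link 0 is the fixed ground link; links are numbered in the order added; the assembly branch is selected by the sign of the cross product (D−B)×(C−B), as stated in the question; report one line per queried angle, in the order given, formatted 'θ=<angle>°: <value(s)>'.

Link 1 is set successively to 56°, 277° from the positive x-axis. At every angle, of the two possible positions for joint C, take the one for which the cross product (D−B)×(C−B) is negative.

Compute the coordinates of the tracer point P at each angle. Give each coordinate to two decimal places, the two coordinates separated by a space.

A=(0,0), D=(6.00,0)
θ=56°: B = A + 1.00·(cos56°, sin56°) = (0.5592, 0.8290)
θ=56°: |BD| = 5.5036
θ=56°: circle(B,3.00) ∩ circle(D,8.00): a=-2.2449, h=1.9901
θ=56°:   candidates: C₊=(-1.3603,3.1346) cross=10.952; C₋=(-1.9599,-0.8001) cross=-10.952
θ=56°:   branch - wants cross < 0 → take C=(-1.9599,-0.8001) (cross=-10.952)
θ=56°: ex = (C−B)/|BC| = (-0.8397,-0.5431); ey = (0.5431,-0.8397)
θ=56°: P = B + 2.17·ex + 1.01·ey = (-0.7144,-1.1975)
θ=277°: B = A + 1.00·(cos277°, sin277°) = (0.1219, -0.9925)
θ=277°: |BD| = 5.9613
θ=277°: circle(B,3.00) ∩ circle(D,8.00): a=-1.6324, h=2.5170
θ=277°:   candidates: C₊=(-1.9068,1.2175) cross=15.005; C₋=(-1.0687,-3.7462) cross=-15.005
θ=277°:   branch - wants cross < 0 → take C=(-1.0687,-3.7462) (cross=-15.005)
θ=277°: ex = (C−B)/|BC| = (-0.3968,-0.9179); ey = (0.9179,-0.3968)
θ=277°: P = B + 2.17·ex + 1.01·ey = (0.1878,-3.3852)

θ=56°: -0.71 -1.20
θ=277°: 0.19 -3.39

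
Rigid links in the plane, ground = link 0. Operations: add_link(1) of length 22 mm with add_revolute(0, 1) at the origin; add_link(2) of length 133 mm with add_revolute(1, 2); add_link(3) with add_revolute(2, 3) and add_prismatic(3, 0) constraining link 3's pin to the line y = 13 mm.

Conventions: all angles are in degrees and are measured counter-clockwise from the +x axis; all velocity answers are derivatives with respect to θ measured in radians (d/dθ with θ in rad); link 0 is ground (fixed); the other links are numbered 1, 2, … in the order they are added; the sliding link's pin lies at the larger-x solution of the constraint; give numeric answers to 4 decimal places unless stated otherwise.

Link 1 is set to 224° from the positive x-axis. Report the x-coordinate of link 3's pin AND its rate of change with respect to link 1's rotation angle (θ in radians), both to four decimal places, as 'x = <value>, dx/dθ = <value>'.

geometry: r = 22 mm, L = 133 mm, e = 13 mm
crank pin P = (r cos θ, r sin θ) = (-15.825476, -15.282484)
h = r sin θ − e = -15.282484 − 13 = -28.282484
x = r cos θ + √(L² − h²) = -15.825476 + 129.958074 = 114.132599
dx/dθ = −r sin θ − h·r cos θ/√(L² − h²) (θ in radians; h = -28.282484) = 11.838421

x = 114.1326, dx/dθ = 11.8384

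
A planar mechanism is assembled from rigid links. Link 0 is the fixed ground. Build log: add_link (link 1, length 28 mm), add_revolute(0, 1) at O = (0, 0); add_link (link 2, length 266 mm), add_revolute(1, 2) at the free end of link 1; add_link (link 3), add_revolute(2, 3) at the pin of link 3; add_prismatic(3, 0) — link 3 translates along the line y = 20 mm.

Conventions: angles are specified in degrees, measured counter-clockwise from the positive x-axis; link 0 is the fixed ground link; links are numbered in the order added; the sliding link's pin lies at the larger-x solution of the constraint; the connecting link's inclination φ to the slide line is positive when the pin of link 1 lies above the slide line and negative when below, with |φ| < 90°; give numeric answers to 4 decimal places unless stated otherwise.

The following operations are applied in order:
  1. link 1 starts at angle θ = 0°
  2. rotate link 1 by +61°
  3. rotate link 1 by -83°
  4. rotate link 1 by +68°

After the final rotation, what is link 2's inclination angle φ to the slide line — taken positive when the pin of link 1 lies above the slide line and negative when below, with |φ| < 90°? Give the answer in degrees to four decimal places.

geometry: r = 28 mm, L = 266 mm, e = 20 mm; θ starts at 0°
rotate link 1 by +61°: θ ← 0° +61° = 61°
rotate link 1 by -83°: θ ← 61° -83° = -22°
rotate link 1 by +68°: θ ← -22° +68° = 46°
h = r sin θ − e = 20.141514 − 20 = 0.141514
sin φ = h / L = 0.141514 / 266 = 0.00053201
φ = arcsin(0.00053201) = 0.030482°

0.0305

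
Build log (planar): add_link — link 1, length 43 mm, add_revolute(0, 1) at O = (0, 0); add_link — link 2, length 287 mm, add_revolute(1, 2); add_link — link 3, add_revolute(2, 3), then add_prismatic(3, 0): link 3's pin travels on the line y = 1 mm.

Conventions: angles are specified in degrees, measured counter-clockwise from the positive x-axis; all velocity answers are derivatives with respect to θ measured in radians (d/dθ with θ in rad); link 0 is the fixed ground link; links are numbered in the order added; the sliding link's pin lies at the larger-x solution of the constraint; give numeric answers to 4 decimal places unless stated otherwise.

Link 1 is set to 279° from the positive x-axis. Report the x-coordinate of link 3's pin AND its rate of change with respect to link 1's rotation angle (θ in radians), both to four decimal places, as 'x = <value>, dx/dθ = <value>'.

geometry: r = 43 mm, L = 287 mm, e = 1 mm
crank pin P = (r cos θ, r sin θ) = (6.726682, -42.470599)
h = r sin θ − e = -42.470599 − 1 = -43.470599
x = r cos θ + √(L² − h²) = 6.726682 + 283.688750 = 290.415432
dx/dθ = −r sin θ − h·r cos θ/√(L² − h²) (θ in radians; h = -43.470599) = 43.501351

x = 290.4154, dx/dθ = 43.5014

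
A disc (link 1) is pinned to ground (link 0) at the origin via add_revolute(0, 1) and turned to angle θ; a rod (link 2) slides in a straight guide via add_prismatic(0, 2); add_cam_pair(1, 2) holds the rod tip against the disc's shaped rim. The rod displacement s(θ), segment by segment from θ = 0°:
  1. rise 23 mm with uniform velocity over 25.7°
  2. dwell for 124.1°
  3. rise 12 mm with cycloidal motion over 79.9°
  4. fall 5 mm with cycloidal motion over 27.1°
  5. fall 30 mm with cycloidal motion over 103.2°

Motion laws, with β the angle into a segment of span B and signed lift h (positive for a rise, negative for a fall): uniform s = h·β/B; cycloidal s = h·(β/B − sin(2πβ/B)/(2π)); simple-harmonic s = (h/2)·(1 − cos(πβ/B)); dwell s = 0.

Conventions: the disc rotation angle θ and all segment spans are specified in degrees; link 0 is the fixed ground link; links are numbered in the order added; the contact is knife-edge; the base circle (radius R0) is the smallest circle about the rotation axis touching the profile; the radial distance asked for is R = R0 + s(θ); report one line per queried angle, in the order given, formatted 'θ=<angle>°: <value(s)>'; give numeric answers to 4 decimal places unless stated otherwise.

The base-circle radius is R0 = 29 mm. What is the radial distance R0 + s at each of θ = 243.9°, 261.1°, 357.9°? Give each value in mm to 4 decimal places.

segment 1 (0° to 25.7°, uniform, h = 23) is passed completely: s = 0.0000 + (23) = 23.0000
segment 2 (25.7° to 149.8°, dwell): s unchanged at 23.0000
segment 3 (149.8° to 229.7°, cycloidal, h = 12) is passed completely: s = 23.0000 + (12) = 35.0000
θ = 243.9° falls in segment 4 (229.7° to 256.8°, cycloidal, h = -5): β = 243.9 − 229.7 = 14.2°, B = 27.1°; Δs = -5·(0.5240 − sin(2π·0.5240)/(2π)) = -2.7394; s = 35.0000 − 2.7394 = 32.2606
segment 4 (229.7° to 256.8°, cycloidal, h = -5) is passed completely: s = 35.0000 + (-5) = 30.0000
θ = 261.1° falls in segment 5 (256.8° to 360°, cycloidal, h = -30): β = 261.1 − 256.8 = 4.3°, B = 103.2°; Δs = -30·(0.0417 − sin(2π·0.0417)/(2π)) = -0.0142; s = 30.0000 − 0.0142 = 29.9858
θ = 357.9° falls in segment 5 (256.8° to 360°, cycloidal, h = -30): β = 357.9 − 256.8 = 101.1°, B = 103.2°; Δs = -30·(0.9797 − sin(2π·0.9797)/(2π)) = -29.9983; s = 30.0000 − 29.9983 = 0.0017
θ=243.9°: R = R0 + s = 29 + 32.2606 = 61.2606
θ=261.1°: R = R0 + s = 29 + 29.9858 = 58.9858
θ=357.9°: R = R0 + s = 29 + 0.0017 = 29.0017

θ=243.9°: 61.2606
θ=261.1°: 58.9858
θ=357.9°: 29.0017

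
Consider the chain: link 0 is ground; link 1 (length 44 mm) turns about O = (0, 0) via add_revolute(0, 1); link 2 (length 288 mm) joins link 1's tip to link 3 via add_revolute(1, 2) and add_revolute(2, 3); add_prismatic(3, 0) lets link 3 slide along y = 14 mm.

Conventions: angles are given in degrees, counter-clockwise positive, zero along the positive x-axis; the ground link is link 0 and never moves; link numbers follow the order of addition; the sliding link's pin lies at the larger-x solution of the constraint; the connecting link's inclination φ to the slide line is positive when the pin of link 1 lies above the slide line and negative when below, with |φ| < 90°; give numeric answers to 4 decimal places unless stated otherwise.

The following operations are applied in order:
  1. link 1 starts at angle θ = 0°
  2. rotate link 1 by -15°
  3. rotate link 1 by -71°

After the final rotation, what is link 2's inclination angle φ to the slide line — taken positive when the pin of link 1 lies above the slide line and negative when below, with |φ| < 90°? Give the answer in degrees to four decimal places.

geometry: r = 44 mm, L = 288 mm, e = 14 mm; θ starts at 0°
rotate link 1 by -15°: θ ← 0° -15° = -15°
rotate link 1 by -71°: θ ← -15° -71° = -86°
h = r sin θ − e = -43.892818 − 14 = -57.892818
sin φ = h / L = -57.892818 / 288 = -0.20101673
φ = arcsin(-0.20101673) = -11.596421°

-11.5964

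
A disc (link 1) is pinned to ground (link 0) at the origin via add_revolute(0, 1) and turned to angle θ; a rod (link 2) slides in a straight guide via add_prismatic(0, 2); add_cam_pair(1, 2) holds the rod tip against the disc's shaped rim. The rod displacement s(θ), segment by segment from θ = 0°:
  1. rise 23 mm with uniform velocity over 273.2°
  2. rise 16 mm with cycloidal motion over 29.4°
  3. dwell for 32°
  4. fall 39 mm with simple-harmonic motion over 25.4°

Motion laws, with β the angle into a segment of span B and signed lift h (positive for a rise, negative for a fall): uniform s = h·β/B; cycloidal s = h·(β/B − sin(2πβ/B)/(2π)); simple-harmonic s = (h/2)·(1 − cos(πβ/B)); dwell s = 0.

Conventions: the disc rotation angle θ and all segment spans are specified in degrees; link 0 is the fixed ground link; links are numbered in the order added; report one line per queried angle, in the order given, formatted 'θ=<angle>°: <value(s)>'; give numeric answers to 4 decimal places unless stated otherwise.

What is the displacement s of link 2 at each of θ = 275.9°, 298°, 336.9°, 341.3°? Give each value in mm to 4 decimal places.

segment 1 (0° to 273.2°, uniform, h = 23) is passed completely: s = 0.0000 + (23) = 23.0000
θ = 275.9° falls in segment 2 (273.2° to 302.6°, cycloidal, h = 16): β = 275.9 − 273.2 = 2.7°, B = 29.4°; Δs = 16·(0.0918 − sin(2π·0.0918)/(2π)) = 0.0802; s = 23.0000 + 0.0802 = 23.0802
θ = 298° falls in segment 2 (273.2° to 302.6°, cycloidal, h = 16): β = 298 − 273.2 = 24.8°, B = 29.4°; Δs = 16·(0.8435 − sin(2π·0.8435)/(2π)) = 15.6158; s = 23.0000 + 15.6158 = 38.6158
segment 2 (273.2° to 302.6°, cycloidal, h = 16) is passed completely: s = 23.0000 + (16) = 39.0000
segment 3 (302.6° to 334.6°, dwell): s unchanged at 39.0000
θ = 336.9° falls in segment 4 (334.6° to 360°, simple-harmonic, h = -39): β = 336.9 − 334.6 = 2.3°, B = 25.4°; Δs = -39/2·(1 − cos(π·0.0906)) = -0.7837; s = 39.0000 − 0.7837 = 38.2163
θ = 341.3° falls in segment 4 (334.6° to 360°, simple-harmonic, h = -39): β = 341.3 − 334.6 = 6.7°, B = 25.4°; Δs = -39/2·(1 − cos(π·0.2638)) = -6.3211; s = 39.0000 − 6.3211 = 32.6789

θ=275.9°: 23.0802
θ=298°: 38.6158
θ=336.9°: 38.2163
θ=341.3°: 32.6789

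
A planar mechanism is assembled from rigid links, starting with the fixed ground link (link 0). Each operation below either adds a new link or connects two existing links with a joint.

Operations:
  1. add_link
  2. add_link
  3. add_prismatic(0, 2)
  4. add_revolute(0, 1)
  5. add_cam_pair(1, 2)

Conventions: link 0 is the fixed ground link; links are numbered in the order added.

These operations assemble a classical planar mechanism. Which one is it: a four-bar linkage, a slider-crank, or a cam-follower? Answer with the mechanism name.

links: 3 (incl. ground); joints: 1 revolute, 1 prismatic, 1 higher (cam) pair, forming one closed loop
3 links, revolute + prismatic + higher pair in one loop → cam-follower

cam-follower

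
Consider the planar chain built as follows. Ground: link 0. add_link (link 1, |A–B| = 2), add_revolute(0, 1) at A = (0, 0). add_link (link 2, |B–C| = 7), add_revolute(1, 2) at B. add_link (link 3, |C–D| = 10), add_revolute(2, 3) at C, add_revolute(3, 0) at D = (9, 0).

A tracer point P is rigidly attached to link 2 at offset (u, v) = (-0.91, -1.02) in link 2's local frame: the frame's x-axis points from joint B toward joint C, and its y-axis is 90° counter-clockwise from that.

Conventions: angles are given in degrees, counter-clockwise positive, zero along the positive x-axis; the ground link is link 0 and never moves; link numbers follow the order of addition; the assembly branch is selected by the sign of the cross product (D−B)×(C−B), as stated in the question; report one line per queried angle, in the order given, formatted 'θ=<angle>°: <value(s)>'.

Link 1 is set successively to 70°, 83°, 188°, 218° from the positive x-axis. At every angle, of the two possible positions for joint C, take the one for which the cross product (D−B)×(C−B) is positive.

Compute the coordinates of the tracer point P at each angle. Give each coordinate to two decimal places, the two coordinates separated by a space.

A=(0,0), D=(9.00,0)
θ=70°: B = A + 2.00·(cos70°, sin70°) = (0.6840, 1.8794)
θ=70°: |BD| = 8.5257
θ=70°: circle(B,7.00) ∩ circle(D,10.00): a=1.2719, h=6.8835
θ=70°:   candidates: C₊=(3.4420,8.3132) cross=58.686; C₋=(0.4073,-5.1151) cross=-58.686
θ=70°:   branch + wants cross > 0 → take C=(3.4420,8.3132) (cross=58.686)
θ=70°: ex = (C−B)/|BC| = (0.3940,0.9191); ey = (-0.9191,0.3940)
θ=70°: P = B + -0.91·ex + -1.02·ey = (1.2630,0.6411)
θ=83°: B = A + 2.00·(cos83°, sin83°) = (0.2437, 1.9851)
θ=83°: |BD| = 8.9785
θ=83°: circle(B,7.00) ∩ circle(D,10.00): a=1.6491, h=6.8030
θ=83°:   candidates: C₊=(3.3561,8.2551) cross=61.080; C₋=(0.3479,-5.0141) cross=-61.080
θ=83°:   branch + wants cross > 0 → take C=(3.3561,8.2551) (cross=61.080)
θ=83°: ex = (C−B)/|BC| = (0.4446,0.8957); ey = (-0.8957,0.4446)
θ=83°: P = B + -0.91·ex + -1.02·ey = (0.7528,0.7165)
θ=188°: B = A + 2.00·(cos188°, sin188°) = (-1.9805, -0.2783)
θ=188°: |BD| = 10.9841
θ=188°: circle(B,7.00) ∩ circle(D,10.00): a=3.1705, h=6.2408
θ=188°:   candidates: C₊=(1.0308,6.0408) cross=68.550; C₋=(1.3471,-6.4368) cross=-68.550
θ=188°:   branch + wants cross > 0 → take C=(1.0308,6.0408) (cross=68.550)
θ=188°: ex = (C−B)/|BC| = (0.4302,0.9027); ey = (-0.9027,0.4302)
θ=188°: P = B + -0.91·ex + -1.02·ey = (-1.4512,-1.5386)
θ=218°: B = A + 2.00·(cos218°, sin218°) = (-1.5760, -1.2313)
θ=218°: |BD| = 10.6475
θ=218°: circle(B,7.00) ∩ circle(D,10.00): a=2.9288, h=6.3578
θ=218°:   candidates: C₊=(0.5979,5.4226) cross=67.695; C₋=(2.0684,-7.2078) cross=-67.695
θ=218°:   branch + wants cross > 0 → take C=(0.5979,5.4226) (cross=67.695)
θ=218°: ex = (C−B)/|BC| = (0.3106,0.9506); ey = (-0.9506,0.3106)
θ=218°: P = B + -0.91·ex + -1.02·ey = (-0.8891,-2.4131)

θ=70°: 1.26 0.64
θ=83°: 0.75 0.72
θ=188°: -1.45 -1.54
θ=218°: -0.89 -2.41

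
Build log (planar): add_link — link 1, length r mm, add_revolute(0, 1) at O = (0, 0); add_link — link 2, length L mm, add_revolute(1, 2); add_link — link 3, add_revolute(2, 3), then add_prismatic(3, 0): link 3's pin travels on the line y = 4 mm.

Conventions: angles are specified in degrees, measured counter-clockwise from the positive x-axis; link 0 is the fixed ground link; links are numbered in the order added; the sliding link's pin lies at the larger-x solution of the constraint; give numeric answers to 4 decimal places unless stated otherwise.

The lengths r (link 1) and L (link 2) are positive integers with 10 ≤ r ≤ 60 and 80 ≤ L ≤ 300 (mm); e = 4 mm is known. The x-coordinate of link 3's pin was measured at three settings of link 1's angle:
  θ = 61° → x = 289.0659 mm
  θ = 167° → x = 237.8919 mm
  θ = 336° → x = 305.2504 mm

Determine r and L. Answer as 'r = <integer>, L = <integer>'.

constraint per measurement: (x − r cos θ)² + (r sin θ − e)² = L²
subtracting the θ₁ and θ₂ equations cancels the r² and L² terms:
r = (x₁² − x₂²) / (2[(x₁cos θ₁ + e sin θ₁) − (x₂cos θ₂ + e sin θ₂)]) = 36.0000 → r = 36
L² = (x₁ − r cos θ₁)² + (r sin θ₁ − e)² = 74528.9852 → L = 273.0000 → L = 273
check at θ₃=336°: x = 305.2504 (printed 305.2504) ✓

r = 36, L = 273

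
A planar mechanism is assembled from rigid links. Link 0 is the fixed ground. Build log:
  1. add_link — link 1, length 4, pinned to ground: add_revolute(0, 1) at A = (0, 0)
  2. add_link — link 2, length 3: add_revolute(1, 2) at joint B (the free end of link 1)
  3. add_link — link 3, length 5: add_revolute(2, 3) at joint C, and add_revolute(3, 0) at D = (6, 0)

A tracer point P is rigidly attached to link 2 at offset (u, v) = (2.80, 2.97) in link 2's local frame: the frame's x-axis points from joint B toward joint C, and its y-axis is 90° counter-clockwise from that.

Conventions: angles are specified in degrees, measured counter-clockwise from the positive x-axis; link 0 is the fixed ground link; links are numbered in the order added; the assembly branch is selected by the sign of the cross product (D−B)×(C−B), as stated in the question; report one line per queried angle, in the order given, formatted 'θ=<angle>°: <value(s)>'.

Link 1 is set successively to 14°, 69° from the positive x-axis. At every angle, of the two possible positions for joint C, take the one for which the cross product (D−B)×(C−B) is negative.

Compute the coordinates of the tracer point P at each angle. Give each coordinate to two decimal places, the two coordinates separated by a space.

A=(0,0), D=(6.00,0)
θ=14°: B = A + 4.00·(cos14°, sin14°) = (3.8812, 0.9677)
θ=14°: |BD| = 2.3293
θ=14°: circle(B,3.00) ∩ circle(D,5.00): a=-2.2698, h=1.9616
θ=14°:   candidates: C₊=(2.6315,3.6950) cross=4.569; C₋=(1.0016,0.1263) cross=-4.569
θ=14°:   branch - wants cross < 0 → take C=(1.0016,0.1263) (cross=-4.569)
θ=14°: ex = (C−B)/|BC| = (-0.9599,-0.2805); ey = (0.2805,-0.9599)
θ=14°: P = B + 2.80·ex + 2.97·ey = (2.0266,-2.6684)
θ=69°: B = A + 4.00·(cos69°, sin69°) = (1.4335, 3.7343)
θ=69°: |BD| = 5.8990
θ=69°: circle(B,3.00) ∩ circle(D,5.00): a=1.5933, h=2.5419
θ=69°:   candidates: C₊=(4.2760,4.6934) cross=14.995; C₋=(1.0578,0.7579) cross=-14.995
θ=69°:   branch - wants cross < 0 → take C=(1.0578,0.7579) (cross=-14.995)
θ=69°: ex = (C−B)/|BC| = (-0.1252,-0.9921); ey = (0.9921,-0.1252)
θ=69°: P = B + 2.80·ex + 2.97·ey = (4.0294,0.5844)

θ=14°: 2.03 -2.67
θ=69°: 4.03 0.58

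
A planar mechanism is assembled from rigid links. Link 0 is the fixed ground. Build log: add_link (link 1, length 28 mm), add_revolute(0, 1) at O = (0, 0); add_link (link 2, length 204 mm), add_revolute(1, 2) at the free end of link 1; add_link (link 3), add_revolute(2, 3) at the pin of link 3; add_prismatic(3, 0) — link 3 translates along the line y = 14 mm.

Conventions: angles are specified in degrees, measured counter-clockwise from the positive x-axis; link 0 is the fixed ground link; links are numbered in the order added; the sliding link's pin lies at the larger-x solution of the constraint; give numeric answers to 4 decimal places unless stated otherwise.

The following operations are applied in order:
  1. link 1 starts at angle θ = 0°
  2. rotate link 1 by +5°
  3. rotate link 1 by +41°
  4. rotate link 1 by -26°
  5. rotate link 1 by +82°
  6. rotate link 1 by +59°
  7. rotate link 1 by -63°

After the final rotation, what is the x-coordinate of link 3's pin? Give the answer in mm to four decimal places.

geometry: r = 28 mm, L = 204 mm, e = 14 mm; θ starts at 0°
rotate link 1 by +5°: θ ← 0° +5° = 5°
rotate link 1 by +41°: θ ← 5° +41° = 46°
rotate link 1 by -26°: θ ← 46° -26° = 20°
rotate link 1 by +82°: θ ← 20° +82° = 102°
rotate link 1 by +59°: θ ← 102° +59° = 161°
rotate link 1 by -63°: θ ← 161° -63° = 98°
crank pin P = (r cos θ, r sin θ) = (-3.896847, 27.727506)
h = r sin θ − e = 27.727506 − 14 = 13.727506
x = r cos θ + √(L² − h²) = -3.896847 + 203.537602 = 199.640756

199.6408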